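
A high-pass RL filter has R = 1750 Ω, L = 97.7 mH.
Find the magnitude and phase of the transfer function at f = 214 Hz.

Step 1 — Angular frequency: ω = 2π·214 = 1345 rad/s.
Step 2 — Transfer function: H(jω) = jωL/(R + jωL).
Step 3 — Numerator jωL = j·131.4; denominator R + jωL = 1750 + j131.4.
Step 4 — H = 0.005604 + j0.07465.
Step 5 — Magnitude: |H| = 0.07486 (-22.5 dB); phase: φ = 85.7°.

|H| = 0.07486 (-22.5 dB), φ = 85.7°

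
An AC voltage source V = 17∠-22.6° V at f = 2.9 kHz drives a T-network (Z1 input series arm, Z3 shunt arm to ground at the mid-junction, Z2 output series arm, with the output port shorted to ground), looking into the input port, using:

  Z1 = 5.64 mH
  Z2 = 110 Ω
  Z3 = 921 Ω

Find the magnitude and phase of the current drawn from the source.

Step 1 — Angular frequency: ω = 2π·f = 2π·2900 = 1.822e+04 rad/s.
Step 2 — Component impedances:
  Z1: Z = jωL = j·1.822e+04·0.00564 = 0 + j102.8 Ω
  Z2: Z = R = 110 Ω
  Z3: Z = R = 921 Ω
Step 3 — With the output port shorted to ground, the output series arm Z2 runs from the junction to ground; the shunt arm Z3 also runs from the junction to ground. They appear in parallel: Z3 || Z2 = 98.26 Ω.
Step 4 — Series with input arm Z1: Z_in = Z1 + (Z3 || Z2) = 98.26 + j102.8 Ω = 142.2∠46.3° Ω.
Step 5 — Source phasor: V = 17∠-22.6° V = 15.69 - j6.533 V.
Step 6 — Ohm's law: I = V / Z_total = (15.69 - j6.533) / (98.26 + j102.8) = 0.04307 - j0.1115 A.
Step 7 — Convert to polar: |I| = 0.1196 A, ∠I = -68.9°.

I = 0.1196∠-68.9° A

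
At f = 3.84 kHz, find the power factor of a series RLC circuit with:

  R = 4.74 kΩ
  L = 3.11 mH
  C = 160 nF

Step 1 — Angular frequency: ω = 2π·f = 2π·3840 = 2.413e+04 rad/s.
Step 2 — Component impedances:
  R: Z = R = 4740 Ω
  L: Z = jωL = j·2.413e+04·0.00311 = 0 + j75.04 Ω
  C: Z = 1/(jωC) = -j/(ω·C) = 0 - j259 Ω
Step 3 — Series combination: Z_total = R + L + C = 4740 - j184 Ω = 4744∠-2.2° Ω.
Step 4 — Power factor: PF = cos(φ) = Re(Z)/|Z| = 4740/4744 = 0.9992.
Step 5 — Type: Im(Z) = -184 ⇒ leading (phase φ = -2.2°).

PF = 0.9992 (leading, φ = -2.2°)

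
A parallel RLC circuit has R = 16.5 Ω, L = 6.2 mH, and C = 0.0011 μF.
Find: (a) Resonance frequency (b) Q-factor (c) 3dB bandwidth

Step 1 — Resonance: ω₀ = 1/√(LC) = 1/√(0.0062·1.1e-09) = 3.829e+05 rad/s.
Step 2 — f₀ = ω₀/(2π) = 6.094e+04 Hz.
Step 3 — Parallel Q: Q = R/(ω₀L) = 16.5/(3.829e+05·0.0062) = 0.00695.
Step 4 — Bandwidth: Δω = ω₀/Q = 5.51e+07 rad/s; BW = Δω/(2π) = 8.769e+06 Hz.

(a) f₀ = 6.094e+04 Hz  (b) Q = 0.00695  (c) BW = 8.769e+06 Hz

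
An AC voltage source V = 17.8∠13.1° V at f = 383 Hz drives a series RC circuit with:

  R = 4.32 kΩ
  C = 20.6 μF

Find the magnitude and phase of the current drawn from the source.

Step 1 — Angular frequency: ω = 2π·f = 2π·383 = 2406 rad/s.
Step 2 — Component impedances:
  R: Z = R = 4320 Ω
  C: Z = 1/(jωC) = -j/(ω·C) = 0 - j20.17 Ω
Step 3 — Series combination: Z_total = R + C = 4320 - j20.17 Ω = 4320∠-0.3° Ω.
Step 4 — Source phasor: V = 17.8∠13.1° V = 17.34 + j4.034 V.
Step 5 — Ohm's law: I = V / Z_total = (17.34 + j4.034) / (4320 - j20.17) = 0.004009 + j0.0009526 A.
Step 6 — Convert to polar: |I| = 0.00412 A, ∠I = 13.4°.

I = 0.00412∠13.4° A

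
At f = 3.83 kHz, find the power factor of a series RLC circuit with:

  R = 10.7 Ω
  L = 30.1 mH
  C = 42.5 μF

Step 1 — Angular frequency: ω = 2π·f = 2π·3830 = 2.406e+04 rad/s.
Step 2 — Component impedances:
  R: Z = R = 10.7 Ω
  L: Z = jωL = j·2.406e+04·0.0301 = 0 + j724.3 Ω
  C: Z = 1/(jωC) = -j/(ω·C) = 0 - j0.9778 Ω
Step 3 — Series combination: Z_total = R + L + C = 10.7 + j723.4 Ω = 723.4∠89.2° Ω.
Step 4 — Power factor: PF = cos(φ) = Re(Z)/|Z| = 10.7/723.4 = 0.01479.
Step 5 — Type: Im(Z) = 723.4 ⇒ lagging (phase φ = 89.2°).

PF = 0.01479 (lagging, φ = 89.2°)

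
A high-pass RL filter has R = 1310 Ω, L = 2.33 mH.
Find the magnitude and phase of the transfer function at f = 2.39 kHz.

Step 1 — Angular frequency: ω = 2π·2390 = 1.502e+04 rad/s.
Step 2 — Transfer function: H(jω) = jωL/(R + jωL).
Step 3 — Numerator jωL = j·34.99; denominator R + jωL = 1310 + j34.99.
Step 4 — H = 0.0007129 + j0.02669.
Step 5 — Magnitude: |H| = 0.0267 (-31.5 dB); phase: φ = 88.5°.

|H| = 0.0267 (-31.5 dB), φ = 88.5°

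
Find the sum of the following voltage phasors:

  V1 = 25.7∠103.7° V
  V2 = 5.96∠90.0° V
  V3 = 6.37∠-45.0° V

Step 1 — Convert each phasor to rectangular form:
  V1 = 25.7·(cos(103.7°) + j·sin(103.7°)) = -6.087 + j24.97 V
  V2 = 5.96·(cos(90.0°) + j·sin(90.0°)) = 0 + j5.96 V
  V3 = 6.37·(cos(-45.0°) + j·sin(-45.0°)) = 4.504 - j4.504 V
Step 2 — Sum components: V_total = -1.582 + j26.42 V.
Step 3 — Convert to polar: |V_total| = 26.47 V, ∠V_total = 93.4°.

V_total = 26.47∠93.4° V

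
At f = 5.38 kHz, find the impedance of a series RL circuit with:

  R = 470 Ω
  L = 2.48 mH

Step 1 — Angular frequency: ω = 2π·f = 2π·5380 = 3.38e+04 rad/s.
Step 2 — Component impedances:
  R: Z = R = 470 Ω
  L: Z = jωL = j·3.38e+04·0.00248 = 0 + j83.83 Ω
Step 3 — Series combination: Z_total = R + L = 470 + j83.83 Ω = 477.4∠10.1° Ω.

Z = 470 + j83.83 Ω = 477.4∠10.1° Ω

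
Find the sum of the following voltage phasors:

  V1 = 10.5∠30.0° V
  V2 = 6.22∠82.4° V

Step 1 — Convert each phasor to rectangular form:
  V1 = 10.5·(cos(30.0°) + j·sin(30.0°)) = 9.093 + j5.25 V
  V2 = 6.22·(cos(82.4°) + j·sin(82.4°)) = 0.8226 + j6.165 V
Step 2 — Sum components: V_total = 9.916 + j11.42 V.
Step 3 — Convert to polar: |V_total| = 15.12 V, ∠V_total = 49.0°.

V_total = 15.12∠49.0° V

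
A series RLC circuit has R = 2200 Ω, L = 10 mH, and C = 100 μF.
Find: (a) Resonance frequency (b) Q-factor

Step 1 — Resonance condition Im(Z)=0 gives ω₀ = 1/√(LC).
Step 2 — ω₀ = 1/√(0.01·0.0001) = 1000 rad/s.
Step 3 — f₀ = ω₀/(2π) = 159.2 Hz.
Step 4 — Series Q: Q = ω₀L/R = 1000·0.01/2200 = 0.004545.

(a) f₀ = 159.2 Hz  (b) Q = 0.004545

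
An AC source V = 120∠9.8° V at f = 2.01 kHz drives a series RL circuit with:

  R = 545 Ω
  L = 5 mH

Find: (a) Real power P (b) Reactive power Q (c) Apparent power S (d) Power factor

Step 1 — Angular frequency: ω = 2π·f = 2π·2010 = 1.263e+04 rad/s.
Step 2 — Component impedances:
  R: Z = R = 545 Ω
  L: Z = jωL = j·1.263e+04·0.005 = 0 + j63.15 Ω
Step 3 — Series combination: Z_total = R + L = 545 + j63.15 Ω = 548.6∠6.6° Ω.
Step 4 — Source phasor: V = 120∠9.8° V = 118.2 + j20.43 V.
Step 5 — Current: I = V / Z = 0.2184 + j0.01217 A = 0.2187∠3.2° A.
Step 6 — Complex power: S = V·I* = 26.07 + j3.021 VA.
Step 7 — Real power: P = Re(S) = 26.07 W.
Step 8 — Reactive power: Q = Im(S) = 3.021 VAR.
Step 9 — Apparent power: |S| = 26.25 VA.
Step 10 — Power factor: PF = P/|S| = 0.9934 (lagging).

(a) P = 26.07 W  (b) Q = 3.021 VAR  (c) S = 26.25 VA  (d) PF = 0.9934 (lagging)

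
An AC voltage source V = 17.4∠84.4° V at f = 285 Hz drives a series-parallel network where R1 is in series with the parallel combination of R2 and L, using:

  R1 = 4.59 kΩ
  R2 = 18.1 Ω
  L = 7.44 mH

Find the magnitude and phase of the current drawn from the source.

Step 1 — Angular frequency: ω = 2π·f = 2π·285 = 1791 rad/s.
Step 2 — Component impedances:
  R1: Z = R = 4590 Ω
  R2: Z = R = 18.1 Ω
  L: Z = jωL = j·1791·0.00744 = 0 + j13.32 Ω
Step 3 — Parallel branch: R2 || L = 1/(1/R2 + 1/L) = 6.36 + j8.641 Ω.
Step 4 — Series with R1: Z_total = R1 + (R2 || L) = 4596 + j8.641 Ω = 4596∠0.1° Ω.
Step 5 — Source phasor: V = 17.4∠84.4° V = 1.698 + j17.32 V.
Step 6 — Ohm's law: I = V / Z_total = (1.698 + j17.32) / (4596 + j8.641) = 0.0003765 + j0.003767 A.
Step 7 — Convert to polar: |I| = 0.003786 A, ∠I = 84.3°.

I = 0.003786∠84.3° A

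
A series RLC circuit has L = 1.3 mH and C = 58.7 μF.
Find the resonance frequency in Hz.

Step 1 — Resonance condition Im(Z)=0 gives ω₀ = 1/√(LC).
Step 2 — ω₀ = 1/√(0.0013·5.87e-05) = 3620 rad/s.
Step 3 — f₀ = ω₀/(2π) = 576.1 Hz.

f₀ = 576.1 Hz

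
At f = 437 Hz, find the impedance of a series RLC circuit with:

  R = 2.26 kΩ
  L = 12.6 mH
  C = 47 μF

Step 1 — Angular frequency: ω = 2π·f = 2π·437 = 2746 rad/s.
Step 2 — Component impedances:
  R: Z = R = 2260 Ω
  L: Z = jωL = j·2746·0.0126 = 0 + j34.6 Ω
  C: Z = 1/(jωC) = -j/(ω·C) = 0 - j7.749 Ω
Step 3 — Series combination: Z_total = R + L + C = 2260 + j26.85 Ω = 2260∠0.7° Ω.

Z = 2260 + j26.85 Ω = 2260∠0.7° Ω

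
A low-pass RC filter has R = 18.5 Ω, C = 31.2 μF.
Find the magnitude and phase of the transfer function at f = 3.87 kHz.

Step 1 — Angular frequency: ω = 2π·3870 = 2.432e+04 rad/s.
Step 2 — Transfer function: H(jω) = 1/(1 + jωRC).
Step 3 — Denominator: 1 + jωRC = 1 + j·2.432e+04·18.5·3.12e-05 = 1 + j14.04.
Step 4 — H = 0.005051 - j0.07089.
Step 5 — Magnitude: |H| = 0.07107 (-23.0 dB); phase: φ = -85.9°.

|H| = 0.07107 (-23.0 dB), φ = -85.9°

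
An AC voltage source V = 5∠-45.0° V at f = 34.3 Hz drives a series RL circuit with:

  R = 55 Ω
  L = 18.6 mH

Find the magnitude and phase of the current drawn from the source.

Step 1 — Angular frequency: ω = 2π·f = 2π·34.3 = 215.5 rad/s.
Step 2 — Component impedances:
  R: Z = R = 55 Ω
  L: Z = jωL = j·215.5·0.0186 = 0 + j4.009 Ω
Step 3 — Series combination: Z_total = R + L = 55 + j4.009 Ω = 55.15∠4.2° Ω.
Step 4 — Source phasor: V = 5∠-45.0° V = 3.536 - j3.536 V.
Step 5 — Ohm's law: I = V / Z_total = (3.536 - j3.536) / (55 + j4.009) = 0.05928 - j0.0686 A.
Step 6 — Convert to polar: |I| = 0.09067 A, ∠I = -49.2°.

I = 0.09067∠-49.2° A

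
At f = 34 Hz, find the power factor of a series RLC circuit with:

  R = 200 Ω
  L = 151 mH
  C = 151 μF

Step 1 — Angular frequency: ω = 2π·f = 2π·34 = 213.6 rad/s.
Step 2 — Component impedances:
  R: Z = R = 200 Ω
  L: Z = jωL = j·213.6·0.151 = 0 + j32.26 Ω
  C: Z = 1/(jωC) = -j/(ω·C) = 0 - j31 Ω
Step 3 — Series combination: Z_total = R + L + C = 200 + j1.258 Ω = 200∠0.4° Ω.
Step 4 — Power factor: PF = cos(φ) = Re(Z)/|Z| = 200/200 = 1.
Step 5 — Type: Im(Z) = 1.258 ⇒ lagging (phase φ = 0.4°).

PF = 1 (lagging, φ = 0.4°)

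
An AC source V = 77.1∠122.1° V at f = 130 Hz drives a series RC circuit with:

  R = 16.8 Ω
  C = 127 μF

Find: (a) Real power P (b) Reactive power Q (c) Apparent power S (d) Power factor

Step 1 — Angular frequency: ω = 2π·f = 2π·130 = 816.8 rad/s.
Step 2 — Component impedances:
  R: Z = R = 16.8 Ω
  C: Z = 1/(jωC) = -j/(ω·C) = 0 - j9.64 Ω
Step 3 — Series combination: Z_total = R + C = 16.8 - j9.64 Ω = 19.37∠-29.8° Ω.
Step 4 — Source phasor: V = 77.1∠122.1° V = -40.97 + j65.31 V.
Step 5 — Current: I = V / Z = -3.513 + j1.872 A = 3.981∠151.9° A.
Step 6 — Complex power: S = V·I* = 266.2 - j152.7 VA.
Step 7 — Real power: P = Re(S) = 266.2 W.
Step 8 — Reactive power: Q = Im(S) = -152.7 VAR.
Step 9 — Apparent power: |S| = 306.9 VA.
Step 10 — Power factor: PF = P/|S| = 0.8674 (leading).

(a) P = 266.2 W  (b) Q = -152.7 VAR  (c) S = 306.9 VA  (d) PF = 0.8674 (leading)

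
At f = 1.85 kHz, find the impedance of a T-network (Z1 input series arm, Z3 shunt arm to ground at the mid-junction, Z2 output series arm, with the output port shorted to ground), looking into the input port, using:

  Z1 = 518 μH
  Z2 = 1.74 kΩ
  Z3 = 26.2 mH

Step 1 — Angular frequency: ω = 2π·f = 2π·1850 = 1.162e+04 rad/s.
Step 2 — Component impedances:
  Z1: Z = jωL = j·1.162e+04·0.000518 = 0 + j6.021 Ω
  Z2: Z = R = 1740 Ω
  Z3: Z = jωL = j·1.162e+04·0.0262 = 0 + j304.5 Ω
Step 3 — With the output port shorted to ground, the output series arm Z2 runs from the junction to ground; the shunt arm Z3 also runs from the junction to ground. They appear in parallel: Z3 || Z2 = 51.72 + j295.5 Ω.
Step 4 — Series with input arm Z1: Z_in = Z1 + (Z3 || Z2) = 51.72 + j301.5 Ω = 305.9∠80.3° Ω.

Z = 51.72 + j301.5 Ω = 305.9∠80.3° Ω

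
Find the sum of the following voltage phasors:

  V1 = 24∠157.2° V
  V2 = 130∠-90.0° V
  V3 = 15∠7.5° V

Step 1 — Convert each phasor to rectangular form:
  V1 = 24·(cos(157.2°) + j·sin(157.2°)) = -22.12 + j9.3 V
  V2 = 130·(cos(-90.0°) + j·sin(-90.0°)) = 0 - j130 V
  V3 = 15·(cos(7.5°) + j·sin(7.5°)) = 14.87 + j1.958 V
Step 2 — Sum components: V_total = -7.253 - j118.7 V.
Step 3 — Convert to polar: |V_total| = 119 V, ∠V_total = -93.5°.

V_total = 119∠-93.5° V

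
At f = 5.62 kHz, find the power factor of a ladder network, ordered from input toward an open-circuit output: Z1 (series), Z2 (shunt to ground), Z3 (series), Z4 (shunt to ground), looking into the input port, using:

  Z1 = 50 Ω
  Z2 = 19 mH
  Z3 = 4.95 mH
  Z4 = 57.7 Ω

Step 1 — Angular frequency: ω = 2π·f = 2π·5620 = 3.531e+04 rad/s.
Step 2 — Component impedances:
  Z1: Z = R = 50 Ω
  Z2: Z = jωL = j·3.531e+04·0.019 = 0 + j670.9 Ω
  Z3: Z = jωL = j·3.531e+04·0.00495 = 0 + j174.8 Ω
  Z4: Z = R = 57.7 Ω
Step 3 — Ladder network (open output): work backward from the far end, alternating series and parallel combinations. Z_in = 86.15 + j141.1 Ω = 165.3∠58.6° Ω.
Step 4 — Power factor: PF = cos(φ) = Re(Z)/|Z| = 86.146/165.35 = 0.521.
Step 5 — Type: Im(Z) = 141.1 ⇒ lagging (phase φ = 58.6°).

PF = 0.521 (lagging, φ = 58.6°)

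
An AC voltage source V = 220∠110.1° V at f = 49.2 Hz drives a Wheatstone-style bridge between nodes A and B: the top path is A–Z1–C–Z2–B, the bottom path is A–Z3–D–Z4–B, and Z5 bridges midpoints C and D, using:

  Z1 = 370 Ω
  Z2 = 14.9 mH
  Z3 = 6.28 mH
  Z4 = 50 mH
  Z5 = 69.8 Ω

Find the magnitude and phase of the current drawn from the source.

Step 1 — Angular frequency: ω = 2π·f = 2π·49.2 = 309.1 rad/s.
Step 2 — Component impedances:
  Z1: Z = R = 370 Ω
  Z2: Z = jωL = j·309.1·0.0149 = 0 + j4.606 Ω
  Z3: Z = jωL = j·309.1·0.00628 = 0 + j1.941 Ω
  Z4: Z = jωL = j·309.1·0.05 = 0 + j15.46 Ω
  Z5: Z = R = 69.8 Ω
Step 3 — Bridge requires nodal analysis (the Z5 bridge couples midpoints C and D, so the two paths cannot be reduced to a simple series/parallel combination). Setting node B to ground and injecting 1 A at node A, the 3-node admittance system at A, C, D solves to V_A = Z_AB = 3.796 + j16.1 Ω = 16.54∠76.7° Ω.
Step 4 — Source phasor: V = 220∠110.1° V = -75.61 + j206.6 V.
Step 5 — Ohm's law: I = V / Z_total = (-75.61 + j206.6) / (3.796 + j16.1) = 11.11 + j7.315 A.
Step 6 — Convert to polar: |I| = 13.3 A, ∠I = 33.4°.

I = 13.3∠33.4° A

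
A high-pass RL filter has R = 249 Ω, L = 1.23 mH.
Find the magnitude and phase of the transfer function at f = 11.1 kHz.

Step 1 — Angular frequency: ω = 2π·1.11e+04 = 6.974e+04 rad/s.
Step 2 — Transfer function: H(jω) = jωL/(R + jωL).
Step 3 — Numerator jωL = j·85.78; denominator R + jωL = 249 + j85.78.
Step 4 — H = 0.1061 + j0.308.
Step 5 — Magnitude: |H| = 0.3257 (-9.7 dB); phase: φ = 71.0°.

|H| = 0.3257 (-9.7 dB), φ = 71.0°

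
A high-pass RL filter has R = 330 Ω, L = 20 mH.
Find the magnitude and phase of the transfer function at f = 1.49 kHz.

Step 1 — Angular frequency: ω = 2π·1490 = 9362 rad/s.
Step 2 — Transfer function: H(jω) = jωL/(R + jωL).
Step 3 — Numerator jωL = j·187.2; denominator R + jωL = 330 + j187.2.
Step 4 — H = 0.2435 + j0.4292.
Step 5 — Magnitude: |H| = 0.4935 (-6.1 dB); phase: φ = 60.4°.

|H| = 0.4935 (-6.1 dB), φ = 60.4°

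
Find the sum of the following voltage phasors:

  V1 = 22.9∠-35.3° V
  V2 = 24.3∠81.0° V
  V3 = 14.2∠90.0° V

Step 1 — Convert each phasor to rectangular form:
  V1 = 22.9·(cos(-35.3°) + j·sin(-35.3°)) = 18.69 - j13.23 V
  V2 = 24.3·(cos(81.0°) + j·sin(81.0°)) = 3.801 + j24 V
  V3 = 14.2·(cos(90.0°) + j·sin(90.0°)) = 0 + j14.2 V
Step 2 — Sum components: V_total = 22.49 + j24.97 V.
Step 3 — Convert to polar: |V_total| = 33.6 V, ∠V_total = 48.0°.

V_total = 33.6∠48.0° V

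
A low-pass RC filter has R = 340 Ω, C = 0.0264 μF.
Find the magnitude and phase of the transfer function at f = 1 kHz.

Step 1 — Angular frequency: ω = 2π·1000 = 6283 rad/s.
Step 2 — Transfer function: H(jω) = 1/(1 + jωRC).
Step 3 — Denominator: 1 + jωRC = 1 + j·6283·340·2.64e-08 = 1 + j0.0564.
Step 4 — H = 0.9968 - j0.05622.
Step 5 — Magnitude: |H| = 0.9984 (-0.0 dB); phase: φ = -3.2°.

|H| = 0.9984 (-0.0 dB), φ = -3.2°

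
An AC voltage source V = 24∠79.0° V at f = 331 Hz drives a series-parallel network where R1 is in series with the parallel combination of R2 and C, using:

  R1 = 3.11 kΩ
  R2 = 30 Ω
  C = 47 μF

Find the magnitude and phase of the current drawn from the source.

Step 1 — Angular frequency: ω = 2π·f = 2π·331 = 2080 rad/s.
Step 2 — Component impedances:
  R1: Z = R = 3110 Ω
  R2: Z = R = 30 Ω
  C: Z = 1/(jωC) = -j/(ω·C) = 0 - j10.23 Ω
Step 3 — Parallel branch: R2 || C = 1/(1/R2 + 1/C) = 3.125 - j9.165 Ω.
Step 4 — Series with R1: Z_total = R1 + (R2 || C) = 3113 - j9.165 Ω = 3113∠-0.2° Ω.
Step 5 — Source phasor: V = 24∠79.0° V = 4.579 + j23.56 V.
Step 6 — Ohm's law: I = V / Z_total = (4.579 + j23.56) / (3113 - j9.165) = 0.001449 + j0.007572 A.
Step 7 — Convert to polar: |I| = 0.007709 A, ∠I = 79.2°.

I = 0.007709∠79.2° A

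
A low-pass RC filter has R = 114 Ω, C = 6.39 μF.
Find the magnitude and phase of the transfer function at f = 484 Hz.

Step 1 — Angular frequency: ω = 2π·484 = 3041 rad/s.
Step 2 — Transfer function: H(jω) = 1/(1 + jωRC).
Step 3 — Denominator: 1 + jωRC = 1 + j·3041·114·6.39e-06 = 1 + j2.215.
Step 4 — H = 0.1693 - j0.375.
Step 5 — Magnitude: |H| = 0.4114 (-7.7 dB); phase: φ = -65.7°.

|H| = 0.4114 (-7.7 dB), φ = -65.7°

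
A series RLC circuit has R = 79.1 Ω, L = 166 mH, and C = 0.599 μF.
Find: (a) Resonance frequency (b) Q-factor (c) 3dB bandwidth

Step 1 — Resonance: ω₀ = 1/√(LC) = 1/√(0.166·5.99e-07) = 3171 rad/s.
Step 2 — f₀ = ω₀/(2π) = 504.7 Hz.
Step 3 — Series Q: Q = ω₀L/R = 3171·0.166/79.1 = 6.655.
Step 4 — Bandwidth: Δω = ω₀/Q = 476.5 rad/s; BW = Δω/(2π) = 75.84 Hz.

(a) f₀ = 504.7 Hz  (b) Q = 6.655  (c) BW = 75.84 Hz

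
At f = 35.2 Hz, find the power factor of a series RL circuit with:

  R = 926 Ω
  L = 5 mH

Step 1 — Angular frequency: ω = 2π·f = 2π·35.2 = 221.2 rad/s.
Step 2 — Component impedances:
  R: Z = R = 926 Ω
  L: Z = jωL = j·221.2·0.005 = 0 + j1.106 Ω
Step 3 — Series combination: Z_total = R + L = 926 + j1.106 Ω = 926∠0.1° Ω.
Step 4 — Power factor: PF = cos(φ) = Re(Z)/|Z| = 926/926 = 1.
Step 5 — Type: Im(Z) = 1.106 ⇒ lagging (phase φ = 0.1°).

PF = 1 (lagging, φ = 0.1°)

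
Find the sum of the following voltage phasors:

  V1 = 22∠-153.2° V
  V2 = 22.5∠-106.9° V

Step 1 — Convert each phasor to rectangular form:
  V1 = 22·(cos(-153.2°) + j·sin(-153.2°)) = -19.64 - j9.919 V
  V2 = 22.5·(cos(-106.9°) + j·sin(-106.9°)) = -6.541 - j21.53 V
Step 2 — Sum components: V_total = -26.18 - j31.45 V.
Step 3 — Convert to polar: |V_total| = 40.92 V, ∠V_total = -129.8°.

V_total = 40.92∠-129.8° V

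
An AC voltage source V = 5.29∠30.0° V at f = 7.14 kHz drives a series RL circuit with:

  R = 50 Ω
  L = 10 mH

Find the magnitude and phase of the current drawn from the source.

Step 1 — Angular frequency: ω = 2π·f = 2π·7140 = 4.486e+04 rad/s.
Step 2 — Component impedances:
  R: Z = R = 50 Ω
  L: Z = jωL = j·4.486e+04·0.01 = 0 + j448.6 Ω
Step 3 — Series combination: Z_total = R + L = 50 + j448.6 Ω = 451.4∠83.6° Ω.
Step 4 — Source phasor: V = 5.29∠30.0° V = 4.581 + j2.645 V.
Step 5 — Ohm's law: I = V / Z_total = (4.581 + j2.645) / (50 + j448.6) = 0.006948 - j0.009438 A.
Step 6 — Convert to polar: |I| = 0.01172 A, ∠I = -53.6°.

I = 0.01172∠-53.6° A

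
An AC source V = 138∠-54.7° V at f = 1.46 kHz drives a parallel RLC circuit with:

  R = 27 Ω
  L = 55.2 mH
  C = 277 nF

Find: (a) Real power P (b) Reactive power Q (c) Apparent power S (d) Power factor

Step 1 — Angular frequency: ω = 2π·f = 2π·1460 = 9173 rad/s.
Step 2 — Component impedances:
  R: Z = R = 27 Ω
  L: Z = jωL = j·9173·0.0552 = 0 + j506.4 Ω
  C: Z = 1/(jωC) = -j/(ω·C) = 0 - j393.5 Ω
Step 3 — Parallel combination: 1/Z_total = 1/R + 1/L + 1/C; Z_total = 26.99 - j0.4127 Ω = 27∠-0.9° Ω.
Step 4 — Source phasor: V = 138∠-54.7° V = 79.74 - j112.6 V.
Step 5 — Current: I = V / Z = 3.017 - j4.126 A = 5.112∠-53.8° A.
Step 6 — Complex power: S = V·I* = 705.3 - j10.78 VA.
Step 7 — Real power: P = Re(S) = 705.3 W.
Step 8 — Reactive power: Q = Im(S) = -10.78 VAR.
Step 9 — Apparent power: |S| = 705.4 VA.
Step 10 — Power factor: PF = P/|S| = 0.9999 (leading).

(a) P = 705.3 W  (b) Q = -10.78 VAR  (c) S = 705.4 VA  (d) PF = 0.9999 (leading)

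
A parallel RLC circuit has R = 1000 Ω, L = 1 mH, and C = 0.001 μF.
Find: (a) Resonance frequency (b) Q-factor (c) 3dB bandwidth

Step 1 — Resonance: ω₀ = 1/√(LC) = 1/√(0.001·1e-09) = 1e+06 rad/s.
Step 2 — f₀ = ω₀/(2π) = 1.592e+05 Hz.
Step 3 — Parallel Q: Q = R/(ω₀L) = 1000/(1e+06·0.001) = 1.
Step 4 — Bandwidth: Δω = ω₀/Q = 1e+06 rad/s; BW = Δω/(2π) = 1.592e+05 Hz.

(a) f₀ = 1.592e+05 Hz  (b) Q = 1  (c) BW = 1.592e+05 Hz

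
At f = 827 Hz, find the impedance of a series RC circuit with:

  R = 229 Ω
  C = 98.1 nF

Step 1 — Angular frequency: ω = 2π·f = 2π·827 = 5196 rad/s.
Step 2 — Component impedances:
  R: Z = R = 229 Ω
  C: Z = 1/(jωC) = -j/(ω·C) = 0 - j1962 Ω
Step 3 — Series combination: Z_total = R + C = 229 - j1962 Ω = 1975∠-83.3° Ω.

Z = 229 - j1962 Ω = 1975∠-83.3° Ω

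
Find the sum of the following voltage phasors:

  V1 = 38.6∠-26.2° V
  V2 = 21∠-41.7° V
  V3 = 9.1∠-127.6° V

Step 1 — Convert each phasor to rectangular form:
  V1 = 38.6·(cos(-26.2°) + j·sin(-26.2°)) = 34.63 - j17.04 V
  V2 = 21·(cos(-41.7°) + j·sin(-41.7°)) = 15.68 - j13.97 V
  V3 = 9.1·(cos(-127.6°) + j·sin(-127.6°)) = -5.552 - j7.21 V
Step 2 — Sum components: V_total = 44.76 - j38.22 V.
Step 3 — Convert to polar: |V_total| = 58.86 V, ∠V_total = -40.5°.

V_total = 58.86∠-40.5° V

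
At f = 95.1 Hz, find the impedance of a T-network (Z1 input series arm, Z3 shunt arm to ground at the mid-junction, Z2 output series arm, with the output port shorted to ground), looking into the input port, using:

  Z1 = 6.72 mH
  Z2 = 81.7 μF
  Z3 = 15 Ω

Step 1 — Angular frequency: ω = 2π·f = 2π·95.1 = 597.5 rad/s.
Step 2 — Component impedances:
  Z1: Z = jωL = j·597.5·0.00672 = 0 + j4.015 Ω
  Z2: Z = 1/(jωC) = -j/(ω·C) = 0 - j20.48 Ω
  Z3: Z = R = 15 Ω
Step 3 — With the output port shorted to ground, the output series arm Z2 runs from the junction to ground; the shunt arm Z3 also runs from the junction to ground. They appear in parallel: Z3 || Z2 = 9.764 - j7.15 Ω.
Step 4 — Series with input arm Z1: Z_in = Z1 + (Z3 || Z2) = 9.764 - j3.135 Ω = 10.26∠-17.8° Ω.

Z = 9.764 - j3.135 Ω = 10.26∠-17.8° Ω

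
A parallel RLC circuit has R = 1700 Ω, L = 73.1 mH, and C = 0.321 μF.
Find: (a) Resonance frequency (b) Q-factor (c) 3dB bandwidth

Step 1 — Resonance: ω₀ = 1/√(LC) = 1/√(0.0731·3.21e-07) = 6528 rad/s.
Step 2 — f₀ = ω₀/(2π) = 1039 Hz.
Step 3 — Parallel Q: Q = R/(ω₀L) = 1700/(6528·0.0731) = 3.562.
Step 4 — Bandwidth: Δω = ω₀/Q = 1833 rad/s; BW = Δω/(2π) = 291.7 Hz.

(a) f₀ = 1039 Hz  (b) Q = 3.562  (c) BW = 291.7 Hz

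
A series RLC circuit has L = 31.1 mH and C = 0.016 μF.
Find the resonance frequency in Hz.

Step 1 — Resonance condition Im(Z)=0 gives ω₀ = 1/√(LC).
Step 2 — ω₀ = 1/√(0.0311·1.6e-08) = 4.483e+04 rad/s.
Step 3 — f₀ = ω₀/(2π) = 7135 Hz.

f₀ = 7135 Hz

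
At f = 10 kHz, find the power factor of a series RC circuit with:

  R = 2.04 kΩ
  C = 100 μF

Step 1 — Angular frequency: ω = 2π·f = 2π·1e+04 = 6.283e+04 rad/s.
Step 2 — Component impedances:
  R: Z = R = 2040 Ω
  C: Z = 1/(jωC) = -j/(ω·C) = 0 - j0.1592 Ω
Step 3 — Series combination: Z_total = R + C = 2040 - j0.1592 Ω = 2040∠-0.0° Ω.
Step 4 — Power factor: PF = cos(φ) = Re(Z)/|Z| = 2040/2040 = 1.
Step 5 — Type: Im(Z) = -0.1592 ⇒ leading (phase φ = -0.0°).

PF = 1 (leading, φ = -0.0°)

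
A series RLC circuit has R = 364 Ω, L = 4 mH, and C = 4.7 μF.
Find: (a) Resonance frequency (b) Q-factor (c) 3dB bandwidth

Step 1 — Resonance condition Im(Z)=0 gives ω₀ = 1/√(LC).
Step 2 — ω₀ = 1/√(0.004·4.7e-06) = 7293 rad/s.
Step 3 — f₀ = ω₀/(2π) = 1161 Hz.
Step 4 — Series Q: Q = ω₀L/R = 7293·0.004/364 = 0.08015.
Step 5 — 3dB bandwidth: Δω = ω₀/Q = 9.1e+04 rad/s; BW = Δω/(2π) = 1.448e+04 Hz.

(a) f₀ = 1161 Hz  (b) Q = 0.08015  (c) BW = 1.448e+04 Hz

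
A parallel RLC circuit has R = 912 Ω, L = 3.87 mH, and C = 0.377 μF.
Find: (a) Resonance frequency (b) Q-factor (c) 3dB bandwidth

Step 1 — Resonance: ω₀ = 1/√(LC) = 1/√(0.00387·3.77e-07) = 2.618e+04 rad/s.
Step 2 — f₀ = ω₀/(2π) = 4167 Hz.
Step 3 — Parallel Q: Q = R/(ω₀L) = 912/(2.618e+04·0.00387) = 9.001.
Step 4 — Bandwidth: Δω = ω₀/Q = 2908 rad/s; BW = Δω/(2π) = 462.9 Hz.

(a) f₀ = 4167 Hz  (b) Q = 9.001  (c) BW = 462.9 Hz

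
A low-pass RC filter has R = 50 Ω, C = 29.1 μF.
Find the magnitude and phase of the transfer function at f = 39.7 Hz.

Step 1 — Angular frequency: ω = 2π·39.7 = 249.4 rad/s.
Step 2 — Transfer function: H(jω) = 1/(1 + jωRC).
Step 3 — Denominator: 1 + jωRC = 1 + j·249.4·50·2.91e-05 = 1 + j0.3629.
Step 4 — H = 0.8836 - j0.3207.
Step 5 — Magnitude: |H| = 0.94 (-0.5 dB); phase: φ = -19.9°.

|H| = 0.94 (-0.5 dB), φ = -19.9°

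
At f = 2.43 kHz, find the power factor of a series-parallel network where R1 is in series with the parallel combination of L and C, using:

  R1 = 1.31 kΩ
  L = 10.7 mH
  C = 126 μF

Step 1 — Angular frequency: ω = 2π·f = 2π·2430 = 1.527e+04 rad/s.
Step 2 — Component impedances:
  R1: Z = R = 1310 Ω
  L: Z = jωL = j·1.527e+04·0.0107 = 0 + j163.4 Ω
  C: Z = 1/(jωC) = -j/(ω·C) = 0 - j0.5198 Ω
Step 3 — Parallel branch: L || C = 1/(1/L + 1/C) = 0 - j0.5215 Ω.
Step 4 — Series with R1: Z_total = R1 + (L || C) = 1310 - j0.5215 Ω = 1310∠-0.0° Ω.
Step 5 — Power factor: PF = cos(φ) = Re(Z)/|Z| = 1310/1310 = 1.
Step 6 — Type: Im(Z) = -0.5215 ⇒ leading (phase φ = -0.0°).

PF = 1 (leading, φ = -0.0°)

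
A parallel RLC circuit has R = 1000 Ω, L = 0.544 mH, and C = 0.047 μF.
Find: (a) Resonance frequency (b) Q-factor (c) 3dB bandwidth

Step 1 — Resonance: ω₀ = 1/√(LC) = 1/√(0.000544·4.7e-08) = 1.978e+05 rad/s.
Step 2 — f₀ = ω₀/(2π) = 3.148e+04 Hz.
Step 3 — Parallel Q: Q = R/(ω₀L) = 1000/(1.978e+05·0.000544) = 9.295.
Step 4 — Bandwidth: Δω = ω₀/Q = 2.128e+04 rad/s; BW = Δω/(2π) = 3386 Hz.

(a) f₀ = 3.148e+04 Hz  (b) Q = 9.295  (c) BW = 3386 Hz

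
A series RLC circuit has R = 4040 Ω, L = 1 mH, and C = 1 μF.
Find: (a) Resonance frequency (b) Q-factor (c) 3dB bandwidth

Step 1 — Resonance: ω₀ = 1/√(LC) = 1/√(0.001·1e-06) = 3.162e+04 rad/s.
Step 2 — f₀ = ω₀/(2π) = 5033 Hz.
Step 3 — Series Q: Q = ω₀L/R = 3.162e+04·0.001/4040 = 0.007827.
Step 4 — Bandwidth: Δω = ω₀/Q = 4.04e+06 rad/s; BW = Δω/(2π) = 6.43e+05 Hz.

(a) f₀ = 5033 Hz  (b) Q = 0.007827  (c) BW = 6.43e+05 Hz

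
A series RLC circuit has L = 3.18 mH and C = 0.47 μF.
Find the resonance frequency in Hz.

Step 1 — Resonance condition Im(Z)=0 gives ω₀ = 1/√(LC).
Step 2 — ω₀ = 1/√(0.00318·4.7e-07) = 2.587e+04 rad/s.
Step 3 — f₀ = ω₀/(2π) = 4117 Hz.

f₀ = 4117 Hz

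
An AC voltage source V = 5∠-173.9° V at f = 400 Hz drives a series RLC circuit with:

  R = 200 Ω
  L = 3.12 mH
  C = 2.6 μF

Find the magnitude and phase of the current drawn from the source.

Step 1 — Angular frequency: ω = 2π·f = 2π·400 = 2513 rad/s.
Step 2 — Component impedances:
  R: Z = R = 200 Ω
  L: Z = jωL = j·2513·0.00312 = 0 + j7.841 Ω
  C: Z = 1/(jωC) = -j/(ω·C) = 0 - j153 Ω
Step 3 — Series combination: Z_total = R + L + C = 200 - j145.2 Ω = 247.1∠-36.0° Ω.
Step 4 — Source phasor: V = 5∠-173.9° V = -4.972 - j0.5313 V.
Step 5 — Ohm's law: I = V / Z_total = (-4.972 - j0.5313) / (200 - j145.2) = -0.01502 - j0.01356 A.
Step 6 — Convert to polar: |I| = 0.02023 A, ∠I = -137.9°.

I = 0.02023∠-137.9° A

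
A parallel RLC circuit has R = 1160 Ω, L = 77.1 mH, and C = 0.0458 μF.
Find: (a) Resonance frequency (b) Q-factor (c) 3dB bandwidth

Step 1 — Resonance: ω₀ = 1/√(LC) = 1/√(0.0771·4.58e-08) = 1.683e+04 rad/s.
Step 2 — f₀ = ω₀/(2π) = 2678 Hz.
Step 3 — Parallel Q: Q = R/(ω₀L) = 1160/(1.683e+04·0.0771) = 0.8941.
Step 4 — Bandwidth: Δω = ω₀/Q = 1.882e+04 rad/s; BW = Δω/(2π) = 2996 Hz.

(a) f₀ = 2678 Hz  (b) Q = 0.8941  (c) BW = 2996 Hz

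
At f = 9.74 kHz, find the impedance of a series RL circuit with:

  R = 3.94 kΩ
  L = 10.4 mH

Step 1 — Angular frequency: ω = 2π·f = 2π·9740 = 6.12e+04 rad/s.
Step 2 — Component impedances:
  R: Z = R = 3940 Ω
  L: Z = jωL = j·6.12e+04·0.0104 = 0 + j636.5 Ω
Step 3 — Series combination: Z_total = R + L = 3940 + j636.5 Ω = 3991∠9.2° Ω.

Z = 3940 + j636.5 Ω = 3991∠9.2° Ω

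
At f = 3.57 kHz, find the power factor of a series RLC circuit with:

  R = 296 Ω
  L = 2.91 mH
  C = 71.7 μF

Step 1 — Angular frequency: ω = 2π·f = 2π·3570 = 2.243e+04 rad/s.
Step 2 — Component impedances:
  R: Z = R = 296 Ω
  L: Z = jωL = j·2.243e+04·0.00291 = 0 + j65.27 Ω
  C: Z = 1/(jωC) = -j/(ω·C) = 0 - j0.6218 Ω
Step 3 — Series combination: Z_total = R + L + C = 296 + j64.65 Ω = 303∠12.3° Ω.
Step 4 — Power factor: PF = cos(φ) = Re(Z)/|Z| = 296/302.98 = 0.977.
Step 5 — Type: Im(Z) = 64.65 ⇒ lagging (phase φ = 12.3°).

PF = 0.977 (lagging, φ = 12.3°)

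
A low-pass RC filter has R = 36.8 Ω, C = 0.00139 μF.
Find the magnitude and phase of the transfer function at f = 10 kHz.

Step 1 — Angular frequency: ω = 2π·1e+04 = 6.283e+04 rad/s.
Step 2 — Transfer function: H(jω) = 1/(1 + jωRC).
Step 3 — Denominator: 1 + jωRC = 1 + j·6.283e+04·36.8·1.39e-09 = 1 + j0.003214.
Step 4 — H = 1 - j0.003214.
Step 5 — Magnitude: |H| = 1 (-0.0 dB); phase: φ = -0.2°.

|H| = 1 (-0.0 dB), φ = -0.2°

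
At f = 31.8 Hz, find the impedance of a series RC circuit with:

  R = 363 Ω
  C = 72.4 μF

Step 1 — Angular frequency: ω = 2π·f = 2π·31.8 = 199.8 rad/s.
Step 2 — Component impedances:
  R: Z = R = 363 Ω
  C: Z = 1/(jωC) = -j/(ω·C) = 0 - j69.13 Ω
Step 3 — Series combination: Z_total = R + C = 363 - j69.13 Ω = 369.5∠-10.8° Ω.

Z = 363 - j69.13 Ω = 369.5∠-10.8° Ω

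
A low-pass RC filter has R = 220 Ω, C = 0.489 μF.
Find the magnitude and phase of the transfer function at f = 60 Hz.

Step 1 — Angular frequency: ω = 2π·60 = 377 rad/s.
Step 2 — Transfer function: H(jω) = 1/(1 + jωRC).
Step 3 — Denominator: 1 + jωRC = 1 + j·377·220·4.89e-07 = 1 + j0.04056.
Step 4 — H = 0.9984 - j0.04049.
Step 5 — Magnitude: |H| = 0.9992 (-0.0 dB); phase: φ = -2.3°.

|H| = 0.9992 (-0.0 dB), φ = -2.3°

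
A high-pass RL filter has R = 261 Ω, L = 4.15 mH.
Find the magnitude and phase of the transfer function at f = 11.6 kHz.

Step 1 — Angular frequency: ω = 2π·1.16e+04 = 7.288e+04 rad/s.
Step 2 — Transfer function: H(jω) = jωL/(R + jωL).
Step 3 — Numerator jωL = j·302.5; denominator R + jωL = 261 + j302.5.
Step 4 — H = 0.5732 + j0.4946.
Step 5 — Magnitude: |H| = 0.7571 (-2.4 dB); phase: φ = 40.8°.

|H| = 0.7571 (-2.4 dB), φ = 40.8°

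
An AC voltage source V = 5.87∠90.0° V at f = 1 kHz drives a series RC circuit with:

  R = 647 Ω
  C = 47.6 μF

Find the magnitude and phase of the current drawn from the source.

Step 1 — Angular frequency: ω = 2π·f = 2π·1000 = 6283 rad/s.
Step 2 — Component impedances:
  R: Z = R = 647 Ω
  C: Z = 1/(jωC) = -j/(ω·C) = 0 - j3.344 Ω
Step 3 — Series combination: Z_total = R + C = 647 - j3.344 Ω = 647∠-0.3° Ω.
Step 4 — Source phasor: V = 5.87∠90.0° V = 0 + j5.87 V.
Step 5 — Ohm's law: I = V / Z_total = (0 + j5.87) / (647 - j3.344) = -4.688e-05 + j0.009072 A.
Step 6 — Convert to polar: |I| = 0.009073 A, ∠I = 90.3°.

I = 0.009073∠90.3° A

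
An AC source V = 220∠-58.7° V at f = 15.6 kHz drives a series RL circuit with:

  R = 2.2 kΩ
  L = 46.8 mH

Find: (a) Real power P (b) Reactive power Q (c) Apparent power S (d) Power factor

Step 1 — Angular frequency: ω = 2π·f = 2π·1.56e+04 = 9.802e+04 rad/s.
Step 2 — Component impedances:
  R: Z = R = 2200 Ω
  L: Z = jωL = j·9.802e+04·0.0468 = 0 + j4587 Ω
Step 3 — Series combination: Z_total = R + L = 2200 + j4587 Ω = 5088∠64.4° Ω.
Step 4 — Source phasor: V = 220∠-58.7° V = 114.3 - j188 V.
Step 5 — Current: I = V / Z = -0.0236 - j0.03623 A = 0.04324∠-123.1° A.
Step 6 — Complex power: S = V·I* = 4.114 + j8.578 VA.
Step 7 — Real power: P = Re(S) = 4.114 W.
Step 8 — Reactive power: Q = Im(S) = 8.578 VAR.
Step 9 — Apparent power: |S| = 9.514 VA.
Step 10 — Power factor: PF = P/|S| = 0.4324 (lagging).

(a) P = 4.114 W  (b) Q = 8.578 VAR  (c) S = 9.514 VA  (d) PF = 0.4324 (lagging)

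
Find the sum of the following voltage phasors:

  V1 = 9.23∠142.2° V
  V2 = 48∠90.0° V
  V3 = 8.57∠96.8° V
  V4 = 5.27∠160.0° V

Step 1 — Convert each phasor to rectangular form:
  V1 = 9.23·(cos(142.2°) + j·sin(142.2°)) = -7.293 + j5.657 V
  V2 = 48·(cos(90.0°) + j·sin(90.0°)) = 0 + j48 V
  V3 = 8.57·(cos(96.8°) + j·sin(96.8°)) = -1.015 + j8.51 V
  V4 = 5.27·(cos(160.0°) + j·sin(160.0°)) = -4.952 + j1.802 V
Step 2 — Sum components: V_total = -13.26 + j63.97 V.
Step 3 — Convert to polar: |V_total| = 65.33 V, ∠V_total = 101.7°.

V_total = 65.33∠101.7° V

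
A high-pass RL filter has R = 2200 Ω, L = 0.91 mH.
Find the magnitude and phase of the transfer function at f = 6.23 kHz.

Step 1 — Angular frequency: ω = 2π·6230 = 3.914e+04 rad/s.
Step 2 — Transfer function: H(jω) = jωL/(R + jωL).
Step 3 — Numerator jωL = j·35.62; denominator R + jωL = 2200 + j35.62.
Step 4 — H = 0.0002621 + j0.01619.
Step 5 — Magnitude: |H| = 0.01619 (-35.8 dB); phase: φ = 89.1°.

|H| = 0.01619 (-35.8 dB), φ = 89.1°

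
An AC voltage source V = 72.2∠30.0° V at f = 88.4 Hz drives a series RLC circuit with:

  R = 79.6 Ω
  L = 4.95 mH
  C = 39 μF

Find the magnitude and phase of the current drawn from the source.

Step 1 — Angular frequency: ω = 2π·f = 2π·88.4 = 555.4 rad/s.
Step 2 — Component impedances:
  R: Z = R = 79.6 Ω
  L: Z = jωL = j·555.4·0.00495 = 0 + j2.749 Ω
  C: Z = 1/(jωC) = -j/(ω·C) = 0 - j46.16 Ω
Step 3 — Series combination: Z_total = R + L + C = 79.6 - j43.41 Ω = 90.67∠-28.6° Ω.
Step 4 — Source phasor: V = 72.2∠30.0° V = 62.53 + j36.1 V.
Step 5 — Ohm's law: I = V / Z_total = (62.53 + j36.1) / (79.6 - j43.41) = 0.4148 + j0.6797 A.
Step 6 — Convert to polar: |I| = 0.7963 A, ∠I = 58.6°.

I = 0.7963∠58.6° A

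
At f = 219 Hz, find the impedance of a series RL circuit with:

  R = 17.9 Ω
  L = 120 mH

Step 1 — Angular frequency: ω = 2π·f = 2π·219 = 1376 rad/s.
Step 2 — Component impedances:
  R: Z = R = 17.9 Ω
  L: Z = jωL = j·1376·0.12 = 0 + j165.1 Ω
Step 3 — Series combination: Z_total = R + L = 17.9 + j165.1 Ω = 166.1∠83.8° Ω.

Z = 17.9 + j165.1 Ω = 166.1∠83.8° Ω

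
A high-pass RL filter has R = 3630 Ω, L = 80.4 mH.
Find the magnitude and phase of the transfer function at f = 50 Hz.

Step 1 — Angular frequency: ω = 2π·50 = 314.2 rad/s.
Step 2 — Transfer function: H(jω) = jωL/(R + jωL).
Step 3 — Numerator jωL = j·25.26; denominator R + jωL = 3630 + j25.26.
Step 4 — H = 4.841e-05 + j0.006958.
Step 5 — Magnitude: |H| = 0.006958 (-43.2 dB); phase: φ = 89.6°.

|H| = 0.006958 (-43.2 dB), φ = 89.6°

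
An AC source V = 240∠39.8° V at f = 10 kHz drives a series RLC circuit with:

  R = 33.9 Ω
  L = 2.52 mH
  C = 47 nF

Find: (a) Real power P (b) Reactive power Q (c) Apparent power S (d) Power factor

Step 1 — Angular frequency: ω = 2π·f = 2π·1e+04 = 6.283e+04 rad/s.
Step 2 — Component impedances:
  R: Z = R = 33.9 Ω
  L: Z = jωL = j·6.283e+04·0.00252 = 0 + j158.3 Ω
  C: Z = 1/(jωC) = -j/(ω·C) = 0 - j338.6 Ω
Step 3 — Series combination: Z_total = R + L + C = 33.9 - j180.3 Ω = 183.5∠-79.4° Ω.
Step 4 — Source phasor: V = 240∠39.8° V = 184.4 + j153.6 V.
Step 5 — Current: I = V / Z = -0.6373 + j1.143 A = 1.308∠119.2° A.
Step 6 — Complex power: S = V·I* = 58.02 - j308.6 VA.
Step 7 — Real power: P = Re(S) = 58.02 W.
Step 8 — Reactive power: Q = Im(S) = -308.6 VAR.
Step 9 — Apparent power: |S| = 314 VA.
Step 10 — Power factor: PF = P/|S| = 0.1848 (leading).

(a) P = 58.02 W  (b) Q = -308.6 VAR  (c) S = 314 VA  (d) PF = 0.1848 (leading)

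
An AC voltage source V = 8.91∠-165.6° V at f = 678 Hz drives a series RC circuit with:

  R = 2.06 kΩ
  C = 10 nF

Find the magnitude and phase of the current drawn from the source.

Step 1 — Angular frequency: ω = 2π·f = 2π·678 = 4260 rad/s.
Step 2 — Component impedances:
  R: Z = R = 2060 Ω
  C: Z = 1/(jωC) = -j/(ω·C) = 0 - j2.347e+04 Ω
Step 3 — Series combination: Z_total = R + C = 2060 - j2.347e+04 Ω = 2.356e+04∠-85.0° Ω.
Step 4 — Source phasor: V = 8.91∠-165.6° V = -8.63 - j2.216 V.
Step 5 — Ohm's law: I = V / Z_total = (-8.63 - j2.216) / (2060 - j2.347e+04) = 6.166e-05 - j0.0003731 A.
Step 6 — Convert to polar: |I| = 0.0003781 A, ∠I = -80.6°.

I = 0.0003781∠-80.6° A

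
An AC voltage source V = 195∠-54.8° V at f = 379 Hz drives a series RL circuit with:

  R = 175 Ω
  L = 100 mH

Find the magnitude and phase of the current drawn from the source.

Step 1 — Angular frequency: ω = 2π·f = 2π·379 = 2381 rad/s.
Step 2 — Component impedances:
  R: Z = R = 175 Ω
  L: Z = jωL = j·2381·0.1 = 0 + j238.1 Ω
Step 3 — Series combination: Z_total = R + L = 175 + j238.1 Ω = 295.5∠53.7° Ω.
Step 4 — Source phasor: V = 195∠-54.8° V = 112.4 - j159.3 V.
Step 5 — Ohm's law: I = V / Z_total = (112.4 - j159.3) / (175 + j238.1) = -0.2092 - j0.6258 A.
Step 6 — Convert to polar: |I| = 0.6599 A, ∠I = -108.5°.

I = 0.6599∠-108.5° A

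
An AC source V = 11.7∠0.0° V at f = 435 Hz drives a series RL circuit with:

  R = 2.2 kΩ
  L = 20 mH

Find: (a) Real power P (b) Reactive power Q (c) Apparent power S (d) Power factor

Step 1 — Angular frequency: ω = 2π·f = 2π·435 = 2733 rad/s.
Step 2 — Component impedances:
  R: Z = R = 2200 Ω
  L: Z = jωL = j·2733·0.02 = 0 + j54.66 Ω
Step 3 — Series combination: Z_total = R + L = 2200 + j54.66 Ω = 2201∠1.4° Ω.
Step 4 — Source phasor: V = 11.7∠0.0° V = 11.7 V.
Step 5 — Current: I = V / Z = 0.005315 - j0.0001321 A = 0.005317∠-1.4° A.
Step 6 — Complex power: S = V·I* = 0.06218 + j0.001545 VA.
Step 7 — Real power: P = Re(S) = 0.06218 W.
Step 8 — Reactive power: Q = Im(S) = 0.001545 VAR.
Step 9 — Apparent power: |S| = 0.0622 VA.
Step 10 — Power factor: PF = P/|S| = 0.9997 (lagging).

(a) P = 0.06218 W  (b) Q = 0.001545 VAR  (c) S = 0.0622 VA  (d) PF = 0.9997 (lagging)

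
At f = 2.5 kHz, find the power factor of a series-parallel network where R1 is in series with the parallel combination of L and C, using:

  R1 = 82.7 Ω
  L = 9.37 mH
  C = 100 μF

Step 1 — Angular frequency: ω = 2π·f = 2π·2500 = 1.571e+04 rad/s.
Step 2 — Component impedances:
  R1: Z = R = 82.7 Ω
  L: Z = jωL = j·1.571e+04·0.00937 = 0 + j147.2 Ω
  C: Z = 1/(jωC) = -j/(ω·C) = 0 - j0.6366 Ω
Step 3 — Parallel branch: L || C = 1/(1/L + 1/C) = 0 - j0.6394 Ω.
Step 4 — Series with R1: Z_total = R1 + (L || C) = 82.7 - j0.6394 Ω = 82.7∠-0.4° Ω.
Step 5 — Power factor: PF = cos(φ) = Re(Z)/|Z| = 82.7/82.7 = 1.
Step 6 — Type: Im(Z) = -0.6394 ⇒ leading (phase φ = -0.4°).

PF = 1 (leading, φ = -0.4°)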